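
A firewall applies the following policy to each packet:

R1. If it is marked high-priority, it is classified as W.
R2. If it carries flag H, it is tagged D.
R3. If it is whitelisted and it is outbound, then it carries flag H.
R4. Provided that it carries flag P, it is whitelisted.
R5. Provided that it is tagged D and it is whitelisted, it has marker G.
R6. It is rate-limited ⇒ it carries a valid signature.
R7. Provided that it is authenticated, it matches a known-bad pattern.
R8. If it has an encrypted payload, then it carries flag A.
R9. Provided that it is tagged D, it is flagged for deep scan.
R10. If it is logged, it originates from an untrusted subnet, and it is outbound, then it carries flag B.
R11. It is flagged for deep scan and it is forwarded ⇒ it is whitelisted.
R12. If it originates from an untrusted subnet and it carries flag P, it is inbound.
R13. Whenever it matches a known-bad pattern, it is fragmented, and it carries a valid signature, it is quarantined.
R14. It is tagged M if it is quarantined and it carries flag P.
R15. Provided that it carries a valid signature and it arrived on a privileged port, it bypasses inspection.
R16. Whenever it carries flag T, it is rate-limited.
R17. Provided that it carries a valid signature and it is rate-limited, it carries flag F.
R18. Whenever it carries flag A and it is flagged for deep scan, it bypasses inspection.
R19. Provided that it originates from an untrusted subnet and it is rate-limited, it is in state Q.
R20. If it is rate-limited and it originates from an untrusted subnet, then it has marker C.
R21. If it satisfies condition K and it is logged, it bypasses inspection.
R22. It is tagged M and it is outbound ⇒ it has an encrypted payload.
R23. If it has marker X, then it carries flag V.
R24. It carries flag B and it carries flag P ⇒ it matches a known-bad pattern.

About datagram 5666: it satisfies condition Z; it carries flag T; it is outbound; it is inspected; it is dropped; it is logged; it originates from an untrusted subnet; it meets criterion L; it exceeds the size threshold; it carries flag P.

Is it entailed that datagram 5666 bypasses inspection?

No

Forward chaining from the given facts derives: is whitelisted, carries flag B, is inbound, is rate-limited, is in state Q, has marker C, matches a known-bad pattern, carries flag H, carries a valid signature, carries flag F, is tagged D, has marker G, is flagged for deep scan.
Rules concluding "it bypasses inspection": R15 needs "it arrived on a privileged port"; R18 needs "it carries flag A"; R21 needs "it satisfies condition K" — none of these are established.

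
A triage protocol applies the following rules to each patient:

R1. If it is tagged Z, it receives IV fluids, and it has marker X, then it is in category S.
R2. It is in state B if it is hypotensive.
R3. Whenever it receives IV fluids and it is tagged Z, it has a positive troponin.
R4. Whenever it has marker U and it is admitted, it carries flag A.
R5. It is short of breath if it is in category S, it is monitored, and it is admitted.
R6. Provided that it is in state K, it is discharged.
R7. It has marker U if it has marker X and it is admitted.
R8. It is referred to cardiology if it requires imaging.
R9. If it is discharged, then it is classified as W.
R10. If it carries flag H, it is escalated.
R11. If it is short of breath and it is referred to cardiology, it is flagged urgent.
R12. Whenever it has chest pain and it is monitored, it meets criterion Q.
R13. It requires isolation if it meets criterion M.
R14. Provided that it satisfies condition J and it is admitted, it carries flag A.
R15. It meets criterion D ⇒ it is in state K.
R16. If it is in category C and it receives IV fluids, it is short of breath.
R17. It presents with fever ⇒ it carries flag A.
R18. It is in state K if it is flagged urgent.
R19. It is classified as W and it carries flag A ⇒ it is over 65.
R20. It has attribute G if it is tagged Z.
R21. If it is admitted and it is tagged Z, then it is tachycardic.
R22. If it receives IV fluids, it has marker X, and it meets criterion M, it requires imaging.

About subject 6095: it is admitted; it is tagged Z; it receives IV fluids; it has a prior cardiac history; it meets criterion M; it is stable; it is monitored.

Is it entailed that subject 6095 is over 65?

No

Forward chaining from the given facts derives: has a positive troponin, requires isolation, has attribute G, is tachycardic.
The only rule concluding "it is over 65" is R19, which needs "it is classified as W"; that is never established.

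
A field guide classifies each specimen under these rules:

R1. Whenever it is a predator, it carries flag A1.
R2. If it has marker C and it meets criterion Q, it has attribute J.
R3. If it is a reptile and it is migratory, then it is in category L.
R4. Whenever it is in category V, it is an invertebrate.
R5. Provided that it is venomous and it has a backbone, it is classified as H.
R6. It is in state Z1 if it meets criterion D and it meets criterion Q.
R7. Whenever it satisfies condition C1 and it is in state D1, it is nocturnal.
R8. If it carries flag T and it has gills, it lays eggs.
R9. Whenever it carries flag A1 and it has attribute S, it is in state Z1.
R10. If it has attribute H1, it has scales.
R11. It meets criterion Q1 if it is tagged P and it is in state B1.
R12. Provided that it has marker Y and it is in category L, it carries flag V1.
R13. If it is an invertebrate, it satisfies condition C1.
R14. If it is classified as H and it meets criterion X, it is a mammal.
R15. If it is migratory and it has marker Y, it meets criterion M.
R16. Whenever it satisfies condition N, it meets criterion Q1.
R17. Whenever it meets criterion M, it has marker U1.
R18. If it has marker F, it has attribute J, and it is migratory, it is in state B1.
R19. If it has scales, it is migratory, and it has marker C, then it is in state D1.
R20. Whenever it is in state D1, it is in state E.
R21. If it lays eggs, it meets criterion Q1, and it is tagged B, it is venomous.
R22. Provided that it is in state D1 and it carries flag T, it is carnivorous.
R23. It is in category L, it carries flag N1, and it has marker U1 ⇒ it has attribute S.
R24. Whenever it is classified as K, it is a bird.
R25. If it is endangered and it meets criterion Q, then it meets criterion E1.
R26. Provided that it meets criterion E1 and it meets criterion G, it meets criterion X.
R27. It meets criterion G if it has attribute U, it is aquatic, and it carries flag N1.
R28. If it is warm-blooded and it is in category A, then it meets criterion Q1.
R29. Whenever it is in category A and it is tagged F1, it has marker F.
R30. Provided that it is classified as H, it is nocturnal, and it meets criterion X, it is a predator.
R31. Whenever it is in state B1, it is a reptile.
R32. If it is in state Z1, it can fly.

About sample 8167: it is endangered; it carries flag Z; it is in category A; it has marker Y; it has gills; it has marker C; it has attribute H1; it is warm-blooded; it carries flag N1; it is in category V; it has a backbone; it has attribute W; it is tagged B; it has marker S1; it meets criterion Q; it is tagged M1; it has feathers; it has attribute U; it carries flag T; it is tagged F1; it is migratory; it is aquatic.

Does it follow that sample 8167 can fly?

By R2 (it has marker C, it meets criterion Q): it has attribute J.
By R4 (it is in category V): it is an invertebrate.
By R8 (it carries flag T, it has gills): it lays eggs.
By R10 (it has attribute H1): it has scales.
By R13 (it is an invertebrate): it satisfies condition C1.
By R15 (it is migratory, it has marker Y): it meets criterion M.
By R17 (it meets criterion M): it has marker U1.
By R19 (it has scales, it is migratory, it has marker C): it is in state D1.
By R25 (it is endangered, it meets criterion Q): it meets criterion E1.
By R27 (it has attribute U, it is aquatic, it carries flag N1): it meets criterion G.
By R28 (it is warm-blooded, it is in category A): it meets criterion Q1.
By R29 (it is in category A, it is tagged F1): it has marker F.
By R7 (it satisfies condition C1, it is in state D1): it is nocturnal.
By R18 (it has marker F, it has attribute J, it is migratory): it is in state B1.
By R21 (it lays eggs, it meets criterion Q1, it is tagged B): it is venomous.
By R26 (it meets criterion E1, it meets criterion G): it meets criterion X.
By R31 (it is in state B1): it is a reptile.
By R3 (it is a reptile, it is migratory): it is in category L.
By R5 (it is venomous, it has a backbone): it is classified as H.
By R23 (it is in category L, it carries flag N1, it has marker U1): it has attribute S.
By R30 (it is classified as H, it is nocturnal, it meets criterion X): it is a predator.
By R1 (it is a predator): it carries flag A1.
By R9 (it carries flag A1, it has attribute S): it is in state Z1.
By R32 (it is in state Z1): it can fly.

Yes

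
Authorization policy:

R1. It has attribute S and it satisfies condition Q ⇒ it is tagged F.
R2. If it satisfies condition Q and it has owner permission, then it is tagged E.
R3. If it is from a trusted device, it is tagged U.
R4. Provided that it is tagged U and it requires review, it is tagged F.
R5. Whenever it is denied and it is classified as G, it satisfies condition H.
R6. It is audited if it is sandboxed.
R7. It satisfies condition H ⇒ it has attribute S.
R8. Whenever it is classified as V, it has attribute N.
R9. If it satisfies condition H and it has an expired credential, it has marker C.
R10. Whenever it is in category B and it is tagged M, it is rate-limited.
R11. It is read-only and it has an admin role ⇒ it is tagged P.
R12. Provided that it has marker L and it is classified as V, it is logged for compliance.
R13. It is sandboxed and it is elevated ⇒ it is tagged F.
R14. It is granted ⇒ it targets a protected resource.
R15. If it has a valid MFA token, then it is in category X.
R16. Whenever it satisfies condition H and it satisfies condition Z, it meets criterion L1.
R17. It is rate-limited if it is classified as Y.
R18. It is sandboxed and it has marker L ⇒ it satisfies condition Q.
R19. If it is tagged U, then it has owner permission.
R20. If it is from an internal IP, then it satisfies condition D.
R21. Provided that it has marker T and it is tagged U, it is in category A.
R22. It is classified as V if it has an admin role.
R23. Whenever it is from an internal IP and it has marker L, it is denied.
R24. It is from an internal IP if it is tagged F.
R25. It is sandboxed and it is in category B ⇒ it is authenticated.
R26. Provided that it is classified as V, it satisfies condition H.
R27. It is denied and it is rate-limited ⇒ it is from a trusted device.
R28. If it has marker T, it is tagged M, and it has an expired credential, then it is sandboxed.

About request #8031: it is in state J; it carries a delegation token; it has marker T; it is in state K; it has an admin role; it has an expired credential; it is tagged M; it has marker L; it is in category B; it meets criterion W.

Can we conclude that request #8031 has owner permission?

Yes

By R10 (it is in category B, it is tagged M): it is rate-limited.
By R22 (it has an admin role): it is classified as V.
By R26 (it is classified as V): it satisfies condition H.
By R28 (it has marker T, it is tagged M, it has an expired credential): it is sandboxed.
By R7 (it satisfies condition H): it has attribute S.
By R18 (it is sandboxed, it has marker L): it satisfies condition Q.
By R1 (it has attribute S, it satisfies condition Q): it is tagged F.
By R24 (it is tagged F): it is from an internal IP.
By R23 (it is from an internal IP, it has marker L): it is denied.
By R27 (it is denied, it is rate-limited): it is from a trusted device.
By R3 (it is from a trusted device): it is tagged U.
By R19 (it is tagged U): it has owner permission.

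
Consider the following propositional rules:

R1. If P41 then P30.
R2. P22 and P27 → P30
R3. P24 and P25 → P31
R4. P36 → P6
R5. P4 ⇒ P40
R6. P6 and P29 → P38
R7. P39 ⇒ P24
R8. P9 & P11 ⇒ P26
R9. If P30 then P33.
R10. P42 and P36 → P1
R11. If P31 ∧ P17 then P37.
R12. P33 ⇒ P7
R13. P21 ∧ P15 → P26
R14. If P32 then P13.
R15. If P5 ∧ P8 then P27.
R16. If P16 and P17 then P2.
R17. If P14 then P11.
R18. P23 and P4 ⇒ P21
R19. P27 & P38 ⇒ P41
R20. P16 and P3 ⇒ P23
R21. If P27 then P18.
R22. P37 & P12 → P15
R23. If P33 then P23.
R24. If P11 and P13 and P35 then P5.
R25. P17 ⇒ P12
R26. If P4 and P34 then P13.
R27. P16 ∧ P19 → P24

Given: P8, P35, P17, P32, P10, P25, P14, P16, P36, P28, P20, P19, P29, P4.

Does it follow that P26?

Yes

P6  (by R4: P36)
P38  (by R6: P6, P29)
P13  (by R14: P32)
P11  (by R17: P14)
P5  (by R24: P11, P13, P35)
P12  (by R25: P17)
P24  (by R27: P16, P19)
P31  (by R3: P24, P25)
P37  (by R11: P31, P17)
P27  (by R15: P5, P8)
P41  (by R19: P27, P38)
P15  (by R22: P37, P12)
P30  (by R1: P41)
P33  (by R9: P30)
P23  (by R23: P33)
P21  (by R18: P23, P4)
P26  (by R13: P21, P15)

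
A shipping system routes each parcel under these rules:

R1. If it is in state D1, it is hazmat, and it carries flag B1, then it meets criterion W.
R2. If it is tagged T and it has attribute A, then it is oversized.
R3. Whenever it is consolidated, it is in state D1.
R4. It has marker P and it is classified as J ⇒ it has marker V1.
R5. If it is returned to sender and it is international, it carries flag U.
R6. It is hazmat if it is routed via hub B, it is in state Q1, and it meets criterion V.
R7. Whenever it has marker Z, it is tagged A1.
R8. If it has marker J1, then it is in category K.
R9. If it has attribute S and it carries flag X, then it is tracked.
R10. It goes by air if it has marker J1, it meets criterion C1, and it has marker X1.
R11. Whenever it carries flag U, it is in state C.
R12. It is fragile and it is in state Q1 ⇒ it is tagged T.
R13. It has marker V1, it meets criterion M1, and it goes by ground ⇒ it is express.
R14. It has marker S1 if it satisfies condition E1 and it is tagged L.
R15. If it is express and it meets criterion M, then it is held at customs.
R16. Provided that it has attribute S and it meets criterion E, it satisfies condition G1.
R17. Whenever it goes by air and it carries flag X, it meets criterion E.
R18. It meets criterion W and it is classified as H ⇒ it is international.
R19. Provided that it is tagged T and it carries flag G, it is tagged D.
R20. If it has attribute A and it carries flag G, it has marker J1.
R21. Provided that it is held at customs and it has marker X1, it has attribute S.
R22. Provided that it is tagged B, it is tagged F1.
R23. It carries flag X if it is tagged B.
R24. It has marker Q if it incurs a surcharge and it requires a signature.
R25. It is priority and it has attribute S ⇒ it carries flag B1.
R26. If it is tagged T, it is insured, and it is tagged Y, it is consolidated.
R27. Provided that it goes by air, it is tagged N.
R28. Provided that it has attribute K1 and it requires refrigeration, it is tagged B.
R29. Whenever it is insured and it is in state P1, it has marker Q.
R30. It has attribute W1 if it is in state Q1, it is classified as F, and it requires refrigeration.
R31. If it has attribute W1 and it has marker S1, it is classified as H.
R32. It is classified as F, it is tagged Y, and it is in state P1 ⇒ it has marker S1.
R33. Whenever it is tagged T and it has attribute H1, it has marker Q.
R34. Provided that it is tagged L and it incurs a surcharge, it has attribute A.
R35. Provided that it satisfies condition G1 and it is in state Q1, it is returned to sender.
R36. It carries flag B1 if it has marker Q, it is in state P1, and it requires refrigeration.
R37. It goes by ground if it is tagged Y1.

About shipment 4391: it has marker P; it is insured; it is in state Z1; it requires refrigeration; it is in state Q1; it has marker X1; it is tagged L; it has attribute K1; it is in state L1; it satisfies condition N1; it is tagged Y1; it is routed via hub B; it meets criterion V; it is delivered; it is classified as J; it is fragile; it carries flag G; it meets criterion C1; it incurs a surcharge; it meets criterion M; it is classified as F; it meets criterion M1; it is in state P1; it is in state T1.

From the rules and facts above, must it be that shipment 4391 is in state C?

No

Forward chaining from the given facts derives: has marker V1, is hazmat, is tagged T, is tagged D, is tagged B, has marker Q, has attribute W1, has attribute A, carries flag B1, goes by ground, is oversized, is express, is held at customs, has marker J1, has attribute S, is tagged F1, carries flag X, is in category K, is tracked, goes by air, meets criterion E, is tagged N, satisfies condition G1, is returned to sender.
The only rule concluding "it is in state C" is R11, which needs "it carries flag U"; that is never established.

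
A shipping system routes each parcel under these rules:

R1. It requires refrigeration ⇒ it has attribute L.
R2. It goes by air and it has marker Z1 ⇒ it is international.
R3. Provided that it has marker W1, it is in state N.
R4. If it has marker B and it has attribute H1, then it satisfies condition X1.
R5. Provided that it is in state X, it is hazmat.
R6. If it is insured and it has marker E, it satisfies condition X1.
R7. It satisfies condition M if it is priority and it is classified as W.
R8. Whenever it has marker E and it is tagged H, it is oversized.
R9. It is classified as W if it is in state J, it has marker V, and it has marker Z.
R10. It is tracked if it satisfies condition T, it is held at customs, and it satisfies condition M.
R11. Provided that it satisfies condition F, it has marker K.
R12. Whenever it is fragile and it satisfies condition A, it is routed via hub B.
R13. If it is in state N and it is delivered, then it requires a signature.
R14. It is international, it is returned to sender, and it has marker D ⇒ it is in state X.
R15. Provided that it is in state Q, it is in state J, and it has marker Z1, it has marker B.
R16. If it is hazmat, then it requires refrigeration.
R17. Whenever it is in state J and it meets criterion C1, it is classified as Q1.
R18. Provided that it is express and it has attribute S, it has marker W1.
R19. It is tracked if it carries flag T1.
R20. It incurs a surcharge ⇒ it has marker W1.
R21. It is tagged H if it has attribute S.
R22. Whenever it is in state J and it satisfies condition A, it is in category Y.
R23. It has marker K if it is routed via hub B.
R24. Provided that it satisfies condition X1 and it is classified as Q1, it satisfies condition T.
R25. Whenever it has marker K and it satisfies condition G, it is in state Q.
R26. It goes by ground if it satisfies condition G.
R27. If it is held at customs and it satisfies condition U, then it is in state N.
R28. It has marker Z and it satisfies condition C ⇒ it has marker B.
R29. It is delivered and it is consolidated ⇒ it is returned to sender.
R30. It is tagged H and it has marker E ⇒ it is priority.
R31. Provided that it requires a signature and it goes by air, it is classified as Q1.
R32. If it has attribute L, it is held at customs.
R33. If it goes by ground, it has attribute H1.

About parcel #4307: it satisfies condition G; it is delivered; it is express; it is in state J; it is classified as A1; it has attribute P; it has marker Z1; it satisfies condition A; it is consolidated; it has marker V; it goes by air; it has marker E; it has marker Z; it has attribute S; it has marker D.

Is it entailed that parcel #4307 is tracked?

Forward chaining from the given facts derives: is international, is classified as W, has marker W1, is tagged H, is in category Y, goes by ground, is returned to sender, is priority, has attribute H1, is in state N, satisfies condition M, is oversized, requires a signature, is in state X, is classified as Q1, is hazmat, requires refrigeration, has attribute L, is held at customs.
Rules concluding "it is tracked": R10 needs "it satisfies condition T"; R19 needs "it carries flag T1" — none of these are established.

No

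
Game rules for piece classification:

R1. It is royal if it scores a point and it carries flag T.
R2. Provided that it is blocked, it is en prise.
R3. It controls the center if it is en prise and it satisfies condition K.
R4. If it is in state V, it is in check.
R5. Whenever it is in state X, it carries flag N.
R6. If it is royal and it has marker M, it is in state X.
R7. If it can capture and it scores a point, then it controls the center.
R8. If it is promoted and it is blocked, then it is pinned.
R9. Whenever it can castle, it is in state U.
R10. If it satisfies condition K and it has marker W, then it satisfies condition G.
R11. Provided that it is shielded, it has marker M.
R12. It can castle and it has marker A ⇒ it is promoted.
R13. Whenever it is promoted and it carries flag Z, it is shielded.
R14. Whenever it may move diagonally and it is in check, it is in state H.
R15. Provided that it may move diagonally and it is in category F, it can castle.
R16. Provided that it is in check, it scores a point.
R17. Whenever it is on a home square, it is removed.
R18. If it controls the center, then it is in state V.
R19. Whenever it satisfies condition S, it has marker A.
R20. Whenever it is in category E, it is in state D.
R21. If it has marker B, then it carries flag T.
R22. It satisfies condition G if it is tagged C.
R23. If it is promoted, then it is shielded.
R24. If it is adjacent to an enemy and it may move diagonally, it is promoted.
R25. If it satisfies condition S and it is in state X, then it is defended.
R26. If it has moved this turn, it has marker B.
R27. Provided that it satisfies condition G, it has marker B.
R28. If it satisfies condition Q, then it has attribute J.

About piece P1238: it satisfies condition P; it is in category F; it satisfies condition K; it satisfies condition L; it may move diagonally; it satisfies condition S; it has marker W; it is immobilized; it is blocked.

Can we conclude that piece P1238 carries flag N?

Yes

By R2 (it is blocked): it is en prise.
By R3 (it is en prise, it satisfies condition K): it controls the center.
By R10 (it satisfies condition K, it has marker W): it satisfies condition G.
By R15 (it may move diagonally, it is in category F): it can castle.
By R18 (it controls the center): it is in state V.
By R19 (it satisfies condition S): it has marker A.
By R27 (it satisfies condition G): it has marker B.
By R4 (it is in state V): it is in check.
By R12 (it can castle, it has marker A): it is promoted.
By R16 (it is in check): it scores a point.
By R21 (it has marker B): it carries flag T.
By R23 (it is promoted): it is shielded.
By R1 (it scores a point, it carries flag T): it is royal.
By R11 (it is shielded): it has marker M.
By R6 (it is royal, it has marker M): it is in state X.
By R5 (it is in state X): it carries flag N.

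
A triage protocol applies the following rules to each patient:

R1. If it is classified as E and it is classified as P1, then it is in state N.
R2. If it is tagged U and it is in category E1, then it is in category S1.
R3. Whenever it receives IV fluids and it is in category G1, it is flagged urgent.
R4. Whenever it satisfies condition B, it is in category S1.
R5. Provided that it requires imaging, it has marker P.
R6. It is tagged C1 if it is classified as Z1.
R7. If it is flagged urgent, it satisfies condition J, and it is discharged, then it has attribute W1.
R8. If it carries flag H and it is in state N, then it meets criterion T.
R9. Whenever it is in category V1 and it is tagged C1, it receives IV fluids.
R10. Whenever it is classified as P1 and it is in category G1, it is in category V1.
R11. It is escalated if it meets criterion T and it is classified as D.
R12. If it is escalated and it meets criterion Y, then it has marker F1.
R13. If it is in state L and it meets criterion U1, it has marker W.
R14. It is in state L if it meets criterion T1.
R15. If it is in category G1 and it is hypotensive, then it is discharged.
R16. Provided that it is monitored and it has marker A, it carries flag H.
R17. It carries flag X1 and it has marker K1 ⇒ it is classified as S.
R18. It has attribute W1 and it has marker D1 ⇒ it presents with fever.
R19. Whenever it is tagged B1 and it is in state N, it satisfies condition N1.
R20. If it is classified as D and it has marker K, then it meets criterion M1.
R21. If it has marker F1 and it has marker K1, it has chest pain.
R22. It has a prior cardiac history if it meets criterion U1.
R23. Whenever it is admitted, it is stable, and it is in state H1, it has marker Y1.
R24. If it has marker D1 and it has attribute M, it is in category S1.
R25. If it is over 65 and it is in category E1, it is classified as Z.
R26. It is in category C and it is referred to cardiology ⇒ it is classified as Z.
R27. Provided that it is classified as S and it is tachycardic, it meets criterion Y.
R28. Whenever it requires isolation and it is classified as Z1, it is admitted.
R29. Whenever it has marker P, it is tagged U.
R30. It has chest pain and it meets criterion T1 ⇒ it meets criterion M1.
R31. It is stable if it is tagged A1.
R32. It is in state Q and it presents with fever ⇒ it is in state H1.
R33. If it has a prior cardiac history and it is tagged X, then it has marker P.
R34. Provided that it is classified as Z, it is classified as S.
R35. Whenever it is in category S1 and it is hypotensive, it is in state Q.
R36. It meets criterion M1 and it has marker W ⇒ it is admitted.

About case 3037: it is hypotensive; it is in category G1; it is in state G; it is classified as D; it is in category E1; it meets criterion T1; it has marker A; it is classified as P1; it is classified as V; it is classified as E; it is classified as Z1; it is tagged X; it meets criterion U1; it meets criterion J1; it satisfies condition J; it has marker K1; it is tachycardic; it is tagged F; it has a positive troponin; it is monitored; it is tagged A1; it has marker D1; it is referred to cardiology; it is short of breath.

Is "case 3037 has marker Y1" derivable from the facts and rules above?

Forward chaining from the given facts derives: is in state N, is tagged C1, is in category V1, is in state L, is discharged, carries flag H, has a prior cardiac history, is stable, has marker P, meets criterion T, receives IV fluids, is escalated, has marker W, is tagged U, is in category S1, is flagged urgent, has attribute W1, presents with fever, is in state Q, is in state H1.
The only rule concluding "it has marker Y1" is R23, which needs "it is admitted"; that is never established.

No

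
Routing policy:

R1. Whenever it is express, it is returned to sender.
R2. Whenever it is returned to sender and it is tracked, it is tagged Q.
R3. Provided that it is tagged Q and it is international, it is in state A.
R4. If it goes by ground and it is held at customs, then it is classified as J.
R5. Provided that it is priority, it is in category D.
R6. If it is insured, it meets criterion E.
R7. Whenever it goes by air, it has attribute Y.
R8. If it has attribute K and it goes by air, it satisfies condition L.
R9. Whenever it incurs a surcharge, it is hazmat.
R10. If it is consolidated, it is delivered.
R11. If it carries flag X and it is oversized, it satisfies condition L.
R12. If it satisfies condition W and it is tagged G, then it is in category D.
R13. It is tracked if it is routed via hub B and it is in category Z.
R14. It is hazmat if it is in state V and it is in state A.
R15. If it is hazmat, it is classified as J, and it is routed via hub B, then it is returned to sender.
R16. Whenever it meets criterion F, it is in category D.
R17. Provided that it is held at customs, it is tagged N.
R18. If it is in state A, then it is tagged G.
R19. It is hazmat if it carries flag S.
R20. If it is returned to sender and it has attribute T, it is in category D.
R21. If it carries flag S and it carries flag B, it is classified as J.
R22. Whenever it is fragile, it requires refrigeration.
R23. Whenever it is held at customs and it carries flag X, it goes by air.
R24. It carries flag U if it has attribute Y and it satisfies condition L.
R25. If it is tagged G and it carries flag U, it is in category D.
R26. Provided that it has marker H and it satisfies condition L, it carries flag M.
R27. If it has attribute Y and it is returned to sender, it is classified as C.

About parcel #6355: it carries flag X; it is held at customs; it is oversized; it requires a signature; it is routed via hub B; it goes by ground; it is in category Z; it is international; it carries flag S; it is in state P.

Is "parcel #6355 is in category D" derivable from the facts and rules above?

By R4 (it goes by ground, it is held at customs): it is classified as J.
By R11 (it carries flag X, it is oversized): it satisfies condition L.
By R13 (it is routed via hub B, it is in category Z): it is tracked.
By R19 (it carries flag S): it is hazmat.
By R23 (it is held at customs, it carries flag X): it goes by air.
By R7 (it goes by air): it has attribute Y.
By R15 (it is hazmat, it is classified as J, it is routed via hub B): it is returned to sender.
By R24 (it has attribute Y, it satisfies condition L): it carries flag U.
By R2 (it is returned to sender, it is tracked): it is tagged Q.
By R3 (it is tagged Q, it is international): it is in state A.
By R18 (it is in state A): it is tagged G.
By R25 (it is tagged G, it carries flag U): it is in category D.

Yes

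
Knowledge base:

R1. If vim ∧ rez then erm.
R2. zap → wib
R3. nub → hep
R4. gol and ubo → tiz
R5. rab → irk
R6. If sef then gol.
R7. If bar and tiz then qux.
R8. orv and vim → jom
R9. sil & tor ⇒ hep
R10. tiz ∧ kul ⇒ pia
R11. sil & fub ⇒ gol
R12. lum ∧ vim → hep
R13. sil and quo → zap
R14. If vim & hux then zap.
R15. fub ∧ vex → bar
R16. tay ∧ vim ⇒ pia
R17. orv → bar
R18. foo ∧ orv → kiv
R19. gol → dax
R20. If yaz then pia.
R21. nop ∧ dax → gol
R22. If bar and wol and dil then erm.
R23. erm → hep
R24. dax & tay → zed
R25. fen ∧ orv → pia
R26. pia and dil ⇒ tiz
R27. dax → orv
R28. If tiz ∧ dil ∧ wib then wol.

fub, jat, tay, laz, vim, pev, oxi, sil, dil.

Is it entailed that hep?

No

Forward chaining from the given facts derives: gol, pia, dax, zed, tiz, orv, jom, bar, qux.
Rules concluding hep: R3 needs nub; R9 needs tor; R12 needs lum; R23 needs erm — none of these are established.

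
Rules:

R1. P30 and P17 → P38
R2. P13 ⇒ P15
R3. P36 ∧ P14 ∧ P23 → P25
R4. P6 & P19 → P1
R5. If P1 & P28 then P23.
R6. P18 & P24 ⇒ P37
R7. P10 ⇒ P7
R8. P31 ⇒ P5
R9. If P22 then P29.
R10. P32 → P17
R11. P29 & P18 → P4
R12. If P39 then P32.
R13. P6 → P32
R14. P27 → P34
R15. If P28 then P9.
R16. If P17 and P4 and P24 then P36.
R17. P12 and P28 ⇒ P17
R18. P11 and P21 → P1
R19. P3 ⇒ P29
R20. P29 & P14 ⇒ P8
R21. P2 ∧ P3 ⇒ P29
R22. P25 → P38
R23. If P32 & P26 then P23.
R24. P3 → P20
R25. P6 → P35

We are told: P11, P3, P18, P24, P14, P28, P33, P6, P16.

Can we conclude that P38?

Forward chaining from the given facts derives: P37, P32, P9, P29, P8, P20, P35, P17, P4, P36.
Rules concluding P38: R1 needs P30; R22 needs P25 — none of these are established.

No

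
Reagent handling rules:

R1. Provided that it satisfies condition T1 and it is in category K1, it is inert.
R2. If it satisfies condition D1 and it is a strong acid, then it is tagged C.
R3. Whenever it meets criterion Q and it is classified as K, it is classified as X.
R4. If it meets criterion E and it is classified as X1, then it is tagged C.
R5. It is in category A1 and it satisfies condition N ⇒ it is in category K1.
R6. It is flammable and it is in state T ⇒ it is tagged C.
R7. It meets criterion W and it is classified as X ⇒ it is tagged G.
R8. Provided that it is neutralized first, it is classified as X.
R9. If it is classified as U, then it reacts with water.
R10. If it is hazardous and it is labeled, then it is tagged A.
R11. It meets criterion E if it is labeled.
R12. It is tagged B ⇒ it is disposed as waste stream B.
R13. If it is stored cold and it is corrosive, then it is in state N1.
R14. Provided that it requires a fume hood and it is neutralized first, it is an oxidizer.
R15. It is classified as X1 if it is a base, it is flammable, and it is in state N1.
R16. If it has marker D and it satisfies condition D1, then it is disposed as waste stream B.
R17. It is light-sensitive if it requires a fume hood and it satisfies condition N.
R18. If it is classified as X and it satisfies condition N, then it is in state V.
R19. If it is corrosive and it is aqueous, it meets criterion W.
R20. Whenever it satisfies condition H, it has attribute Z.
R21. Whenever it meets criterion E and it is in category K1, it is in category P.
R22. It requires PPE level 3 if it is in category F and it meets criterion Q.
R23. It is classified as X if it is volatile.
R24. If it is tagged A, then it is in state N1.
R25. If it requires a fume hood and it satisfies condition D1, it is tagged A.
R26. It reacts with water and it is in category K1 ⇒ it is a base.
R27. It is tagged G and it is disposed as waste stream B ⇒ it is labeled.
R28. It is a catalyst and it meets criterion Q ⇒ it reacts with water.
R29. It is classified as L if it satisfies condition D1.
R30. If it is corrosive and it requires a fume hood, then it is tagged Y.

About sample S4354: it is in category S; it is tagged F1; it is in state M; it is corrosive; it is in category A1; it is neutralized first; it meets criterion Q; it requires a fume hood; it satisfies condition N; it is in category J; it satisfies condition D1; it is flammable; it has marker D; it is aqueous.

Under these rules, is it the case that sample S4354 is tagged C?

Forward chaining from the given facts derives: is in category K1, is classified as X, is an oxidizer, is disposed as waste stream B, is light-sensitive, is in state V, meets criterion W, is tagged A, is classified as L, is tagged Y, is tagged G, is in state N1, is labeled, meets criterion E, is in category P.
Rules concluding "it is tagged C": R2 needs "it is a strong acid"; R4 needs "it is classified as X1"; R6 needs "it is in state T" — none of these are established.

No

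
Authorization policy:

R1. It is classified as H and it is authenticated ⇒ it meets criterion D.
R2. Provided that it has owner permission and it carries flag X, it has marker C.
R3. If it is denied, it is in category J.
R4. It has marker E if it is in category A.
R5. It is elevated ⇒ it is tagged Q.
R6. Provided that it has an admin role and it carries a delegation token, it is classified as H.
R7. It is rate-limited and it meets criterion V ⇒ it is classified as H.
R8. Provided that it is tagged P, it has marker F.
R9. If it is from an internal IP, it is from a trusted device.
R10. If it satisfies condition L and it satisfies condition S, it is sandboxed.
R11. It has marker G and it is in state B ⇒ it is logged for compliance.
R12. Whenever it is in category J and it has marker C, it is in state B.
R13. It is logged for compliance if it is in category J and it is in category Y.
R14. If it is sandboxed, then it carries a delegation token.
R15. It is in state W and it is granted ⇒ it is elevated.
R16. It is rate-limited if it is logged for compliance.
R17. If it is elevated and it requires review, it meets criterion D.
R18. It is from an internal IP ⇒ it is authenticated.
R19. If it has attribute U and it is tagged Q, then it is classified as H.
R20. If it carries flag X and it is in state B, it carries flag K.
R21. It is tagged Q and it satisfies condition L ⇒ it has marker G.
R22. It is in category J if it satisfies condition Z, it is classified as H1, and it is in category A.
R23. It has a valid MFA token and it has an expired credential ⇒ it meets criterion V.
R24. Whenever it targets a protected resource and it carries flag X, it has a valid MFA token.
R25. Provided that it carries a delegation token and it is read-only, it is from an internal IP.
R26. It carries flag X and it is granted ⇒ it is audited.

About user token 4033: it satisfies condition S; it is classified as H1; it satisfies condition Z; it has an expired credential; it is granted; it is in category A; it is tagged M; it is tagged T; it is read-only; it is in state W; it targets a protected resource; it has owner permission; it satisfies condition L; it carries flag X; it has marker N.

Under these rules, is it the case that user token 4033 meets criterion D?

By R2 (it has owner permission, it carries flag X): it has marker C.
By R10 (it satisfies condition L, it satisfies condition S): it is sandboxed.
By R14 (it is sandboxed): it carries a delegation token.
By R15 (it is in state W, it is granted): it is elevated.
By R22 (it satisfies condition Z, it is classified as H1, it is in category A): it is in category J.
By R24 (it targets a protected resource, it carries flag X): it has a valid MFA token.
By R25 (it carries a delegation token, it is read-only): it is from an internal IP.
By R5 (it is elevated): it is tagged Q.
By R12 (it is in category J, it has marker C): it is in state B.
By R18 (it is from an internal IP): it is authenticated.
By R21 (it is tagged Q, it satisfies condition L): it has marker G.
By R23 (it has a valid MFA token, it has an expired credential): it meets criterion V.
By R11 (it has marker G, it is in state B): it is logged for compliance.
By R16 (it is logged for compliance): it is rate-limited.
By R7 (it is rate-limited, it meets criterion V): it is classified as H.
By R1 (it is classified as H, it is authenticated): it meets criterion D.

Yes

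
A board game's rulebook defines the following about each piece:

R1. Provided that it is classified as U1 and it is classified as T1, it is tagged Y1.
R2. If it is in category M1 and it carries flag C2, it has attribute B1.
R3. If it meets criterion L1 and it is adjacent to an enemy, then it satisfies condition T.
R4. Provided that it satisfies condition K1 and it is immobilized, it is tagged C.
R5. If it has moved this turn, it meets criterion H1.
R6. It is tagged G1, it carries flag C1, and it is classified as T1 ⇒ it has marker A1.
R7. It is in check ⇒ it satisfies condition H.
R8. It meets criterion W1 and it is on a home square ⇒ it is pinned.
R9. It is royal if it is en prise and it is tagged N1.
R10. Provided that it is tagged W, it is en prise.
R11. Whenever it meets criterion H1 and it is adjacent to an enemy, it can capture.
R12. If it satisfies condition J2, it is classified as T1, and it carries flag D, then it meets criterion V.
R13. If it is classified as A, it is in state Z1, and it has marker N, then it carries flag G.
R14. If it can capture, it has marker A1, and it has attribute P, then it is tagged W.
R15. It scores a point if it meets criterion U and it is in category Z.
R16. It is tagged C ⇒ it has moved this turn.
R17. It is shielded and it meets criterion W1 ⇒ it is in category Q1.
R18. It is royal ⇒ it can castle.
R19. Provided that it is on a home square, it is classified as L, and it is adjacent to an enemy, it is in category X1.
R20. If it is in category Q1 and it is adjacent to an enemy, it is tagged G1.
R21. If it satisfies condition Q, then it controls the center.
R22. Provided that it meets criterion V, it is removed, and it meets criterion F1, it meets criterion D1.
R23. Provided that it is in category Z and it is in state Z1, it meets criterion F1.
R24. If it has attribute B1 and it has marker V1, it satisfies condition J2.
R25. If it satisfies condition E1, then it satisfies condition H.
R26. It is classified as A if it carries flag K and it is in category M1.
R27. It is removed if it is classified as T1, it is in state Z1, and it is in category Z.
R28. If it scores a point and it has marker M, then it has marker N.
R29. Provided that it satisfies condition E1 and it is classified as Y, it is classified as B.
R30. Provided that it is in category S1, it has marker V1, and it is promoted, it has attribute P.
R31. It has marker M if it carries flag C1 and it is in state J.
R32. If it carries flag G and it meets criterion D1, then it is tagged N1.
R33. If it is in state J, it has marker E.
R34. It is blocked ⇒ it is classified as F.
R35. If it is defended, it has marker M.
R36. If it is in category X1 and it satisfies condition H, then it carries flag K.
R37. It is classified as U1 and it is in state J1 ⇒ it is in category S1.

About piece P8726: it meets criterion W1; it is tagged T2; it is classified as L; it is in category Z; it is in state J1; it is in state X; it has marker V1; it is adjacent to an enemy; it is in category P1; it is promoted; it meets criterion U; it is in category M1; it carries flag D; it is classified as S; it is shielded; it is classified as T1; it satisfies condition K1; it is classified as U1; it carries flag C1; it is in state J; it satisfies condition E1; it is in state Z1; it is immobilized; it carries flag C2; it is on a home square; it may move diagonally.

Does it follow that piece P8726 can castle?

Yes

By R2 (it is in category M1, it carries flag C2): it has attribute B1.
By R4 (it satisfies condition K1, it is immobilized): it is tagged C.
By R15 (it meets criterion U, it is in category Z): it scores a point.
By R16 (it is tagged C): it has moved this turn.
By R17 (it is shielded, it meets criterion W1): it is in category Q1.
By R19 (it is on a home square, it is classified as L, it is adjacent to an enemy): it is in category X1.
By R20 (it is in category Q1, it is adjacent to an enemy): it is tagged G1.
By R23 (it is in category Z, it is in state Z1): it meets criterion F1.
By R24 (it has attribute B1, it has marker V1): it satisfies condition J2.
By R25 (it satisfies condition E1): it satisfies condition H.
By R27 (it is classified as T1, it is in state Z1, it is in category Z): it is removed.
By R31 (it carries flag C1, it is in state J): it has marker M.
By R36 (it is in category X1, it satisfies condition H): it carries flag K.
By R37 (it is classified as U1, it is in state J1): it is in category S1.
By R5 (it has moved this turn): it meets criterion H1.
By R6 (it is tagged G1, it carries flag C1, it is classified as T1): it has marker A1.
By R11 (it meets criterion H1, it is adjacent to an enemy): it can capture.
By R12 (it satisfies condition J2, it is classified as T1, it carries flag D): it meets criterion V.
By R22 (it meets criterion V, it is removed, it meets criterion F1): it meets criterion D1.
By R26 (it carries flag K, it is in category M1): it is classified as A.
By R28 (it scores a point, it has marker M): it has marker N.
By R30 (it is in category S1, it has marker V1, it is promoted): it has attribute P.
By R13 (it is classified as A, it is in state Z1, it has marker N): it carries flag G.
By R14 (it can capture, it has marker A1, it has attribute P): it is tagged W.
By R32 (it carries flag G, it meets criterion D1): it is tagged N1.
By R10 (it is tagged W): it is en prise.
By R9 (it is en prise, it is tagged N1): it is royal.
By R18 (it is royal): it can castle.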